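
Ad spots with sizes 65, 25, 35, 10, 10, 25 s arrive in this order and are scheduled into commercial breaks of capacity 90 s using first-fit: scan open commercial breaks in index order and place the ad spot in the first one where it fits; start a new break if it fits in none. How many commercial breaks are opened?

2

  65 → break 1 (new)  [load 65/90]
  25 → break 1  [load 90/90]
  35 → break 2 (new)  [load 35/90]
  10 → break 2  [load 45/90]
  10 → break 2  [load 55/90]
  25 → break 2  [load 80/90]
2 commercial breaks opened.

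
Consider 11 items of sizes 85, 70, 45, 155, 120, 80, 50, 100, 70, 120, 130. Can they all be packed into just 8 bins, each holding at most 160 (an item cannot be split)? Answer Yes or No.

A valid assignment using 8 bins:
  bin 1: 155 = 155
  bin 2: 130 = 130
  bin 3: 120 = 120
  bin 4: 120 = 120
  bin 5: 100 + 50 = 150
  bin 6: 85 + 70 = 155
  bin 7: 80 + 70 = 150
  bin 8: 45 = 45
Every load is within 160, so 8 bins suffice.

Yes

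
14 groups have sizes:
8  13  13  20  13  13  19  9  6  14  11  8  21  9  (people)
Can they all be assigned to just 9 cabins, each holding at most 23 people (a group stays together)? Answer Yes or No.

A valid assignment using 9 cabins:
  cabin 1: 21 = 21
  cabin 2: 20 = 20
  cabin 3: 19 = 19
  cabin 4: 14 + 9 = 23
  cabin 5: 13 + 9 = 22
  cabin 6: 13 + 8 = 21
  cabin 7: 13 + 8 = 21
  cabin 8: 13 + 6 = 19
  cabin 9: 11 = 11
Every load is within 23 people, so 9 cabins suffice.

Yes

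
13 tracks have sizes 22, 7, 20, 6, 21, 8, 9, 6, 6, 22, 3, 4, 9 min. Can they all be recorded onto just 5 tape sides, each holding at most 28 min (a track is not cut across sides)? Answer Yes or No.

No

Total = 143 min; ⌈143/28⌉ = 6.
At least 6 tape sides are required, but only 5 are allowed.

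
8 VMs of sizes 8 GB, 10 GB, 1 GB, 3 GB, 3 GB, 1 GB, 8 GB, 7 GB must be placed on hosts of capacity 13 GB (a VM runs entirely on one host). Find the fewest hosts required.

Total = 10 + 8 + 8 + 7 + 3 + 3 + 1 + 1 = 41 GB.
Lower bound: ⌈41/13⌉ = 4 hosts.
A packing using 4 hosts:
  host 1: 10 + 3 = 13
  host 2: 8 + 3 + 1 + 1 = 13
  host 3: 8 = 8
  host 4: 7 = 7
This matches the lower bound, so 4 is optimal.

4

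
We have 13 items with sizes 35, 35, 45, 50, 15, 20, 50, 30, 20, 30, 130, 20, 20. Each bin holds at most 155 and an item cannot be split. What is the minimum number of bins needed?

4

Total = 130 + 50 + 50 + 45 + 35 + 35 + 30 + 30 + 20 + 20 + 20 + 20 + 15 = 500.
Lower bound: ⌈500/155⌉ = 4 bins.
A packing using 4 bins:
  bin 1: 130 + 20 = 150
  bin 2: 50 + 50 + 45 = 145
  bin 3: 35 + 35 + 30 + 30 + 20 = 150
  bin 4: 20 + 20 + 15 = 55
This matches the lower bound, so 4 is optimal.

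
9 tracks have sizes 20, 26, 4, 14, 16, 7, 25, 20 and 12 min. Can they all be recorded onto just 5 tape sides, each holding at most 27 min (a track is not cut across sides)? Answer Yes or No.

Total = 144 min; ⌈144/27⌉ = 6.
At least 6 tape sides are required, but only 5 are allowed.

No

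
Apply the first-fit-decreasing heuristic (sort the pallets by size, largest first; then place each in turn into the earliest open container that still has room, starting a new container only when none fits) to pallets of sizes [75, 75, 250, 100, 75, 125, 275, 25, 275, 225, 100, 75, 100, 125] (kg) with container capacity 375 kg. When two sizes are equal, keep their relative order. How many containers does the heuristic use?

6

Sorted descending: 275, 275, 250, 225, 125, 125, 100, 100, 100, 75, 75, 75, 75, 25.
  275 → container 1 (new)  [load 275/375]
  275 → container 2 (new)  [load 275/375]
  250 → container 3 (new)  [load 250/375]
  225 → container 4 (new)  [load 225/375]
  125 → container 3  [load 375/375]
  125 → container 4  [load 350/375]
  100 → container 1  [load 375/375]
  100 → container 2  [load 375/375]
  100 → container 5 (new)  [load 100/375]
  75 → container 5  [load 175/375]
  75 → container 5  [load 250/375]
  75 → container 5  [load 325/375]
  75 → container 6 (new)  [load 75/375]
  25 → container 4  [load 375/375]
6 containers opened.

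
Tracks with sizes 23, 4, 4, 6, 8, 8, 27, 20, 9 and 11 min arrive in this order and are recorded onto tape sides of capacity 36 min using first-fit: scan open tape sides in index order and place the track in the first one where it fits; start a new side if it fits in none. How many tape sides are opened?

  23 → side 1 (new)  [load 23/36]
  4 → side 1  [load 27/36]
  4 → side 1  [load 31/36]
  6 → side 2 (new)  [load 6/36]
  8 → side 2  [load 14/36]
  8 → side 2  [load 22/36]
  27 → side 3 (new)  [load 27/36]
  20 → side 4 (new)  [load 20/36]
  9 → side 2  [load 31/36]
  11 → side 4  [load 31/36]
4 tape sides opened.

4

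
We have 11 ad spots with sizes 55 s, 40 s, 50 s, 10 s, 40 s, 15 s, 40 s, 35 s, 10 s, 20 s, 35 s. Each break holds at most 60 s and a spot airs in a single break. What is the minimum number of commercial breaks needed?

7

Total = 55 + 50 + 40 + 40 + 40 + 35 + 35 + 20 + 15 + 10 + 10 = 350 s.
Lower bound: ⌈350/60⌉ = 6 commercial breaks.
Also, 7 ad spots each exceed 30 s, and no two of those can share a break, so at least 7 commercial breaks are needed.
A packing using 7 commercial breaks:
  break 1: 55 = 55
  break 2: 50 + 10 = 60
  break 3: 40 + 20 = 60
  break 4: 40 + 15 = 55
  break 5: 40 + 10 = 50
  break 6: 35 = 35
  break 7: 35 = 35
This matches the lower bound, so 7 is optimal.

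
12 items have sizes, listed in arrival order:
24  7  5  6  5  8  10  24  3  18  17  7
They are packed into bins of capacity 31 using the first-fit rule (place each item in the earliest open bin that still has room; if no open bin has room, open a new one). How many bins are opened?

5

  24 → bin 1 (new)  [load 24/31]
  7 → bin 1  [load 31/31]
  5 → bin 2 (new)  [load 5/31]
  6 → bin 2  [load 11/31]
  5 → bin 2  [load 16/31]
  8 → bin 2  [load 24/31]
  10 → bin 3 (new)  [load 10/31]
  24 → bin 4 (new)  [load 24/31]
  3 → bin 2  [load 27/31]
  18 → bin 3  [load 28/31]
  17 → bin 5 (new)  [load 17/31]
  7 → bin 4  [load 31/31]
5 bins opened.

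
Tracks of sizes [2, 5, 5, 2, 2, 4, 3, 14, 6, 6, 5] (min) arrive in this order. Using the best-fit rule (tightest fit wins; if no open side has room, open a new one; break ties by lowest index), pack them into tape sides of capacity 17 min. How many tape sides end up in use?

  2 → side 1 (new)  [load 2/17]
  5 → side 1  [load 7/17]
  5 → side 1  [load 12/17]
  2 → side 1  [load 14/17]
  2 → side 1  [load 16/17]
  4 → side 2 (new)  [load 4/17]
  3 → side 2  [load 7/17]
  14 → side 3 (new)  [load 14/17]
  6 → side 2  [load 13/17]
  6 → side 4 (new)  [load 6/17]
  5 → side 4  [load 11/17]
4 tape sides opened.

4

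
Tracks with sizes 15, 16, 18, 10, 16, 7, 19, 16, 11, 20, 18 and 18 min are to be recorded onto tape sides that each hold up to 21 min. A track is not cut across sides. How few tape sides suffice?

11

Total = 20 + 19 + 18 + 18 + 18 + 16 + 16 + 16 + 15 + 11 + 10 + 7 = 184 min.
Lower bound: ⌈184/21⌉ = 9 tape sides.
Also, 10 tracks each exceed 21/2 min, and no two of those can share a side, so at least 10 tape sides are needed.
A packing using 11 tape sides:
  side 1: 20 = 20
  side 2: 19 = 19
  side 3: 18 = 18
  side 4: 18 = 18
  side 5: 18 = 18
  side 6: 16 = 16
  side 7: 16 = 16
  side 8: 16 = 16
  side 9: 15 = 15
  side 10: 11 + 10 = 21
  side 11: 7 = 7
No arrangement into 10 tape sides stays within capacity, so 11 is optimal.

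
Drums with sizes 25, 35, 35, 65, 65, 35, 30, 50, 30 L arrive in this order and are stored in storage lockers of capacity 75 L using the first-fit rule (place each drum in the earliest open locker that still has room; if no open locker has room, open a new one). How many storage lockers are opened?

  25 → locker 1 (new)  [load 25/75]
  35 → locker 1  [load 60/75]
  35 → locker 2 (new)  [load 35/75]
  65 → locker 3 (new)  [load 65/75]
  65 → locker 4 (new)  [load 65/75]
  35 → locker 2  [load 70/75]
  30 → locker 5 (new)  [load 30/75]
  50 → locker 6 (new)  [load 50/75]
  30 → locker 5  [load 60/75]
6 storage lockers opened.

6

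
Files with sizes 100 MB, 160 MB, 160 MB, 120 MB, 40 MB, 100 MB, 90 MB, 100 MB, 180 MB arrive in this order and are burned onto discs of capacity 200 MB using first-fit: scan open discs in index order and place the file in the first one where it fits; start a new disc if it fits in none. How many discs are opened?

  100 → disc 1 (new)  [load 100/200]
  160 → disc 2 (new)  [load 160/200]
  160 → disc 3 (new)  [load 160/200]
  120 → disc 4 (new)  [load 120/200]
  40 → disc 1  [load 140/200]
  100 → disc 5 (new)  [load 100/200]
  90 → disc 5  [load 190/200]
  100 → disc 6 (new)  [load 100/200]
  180 → disc 7 (new)  [load 180/200]
7 discs opened.

7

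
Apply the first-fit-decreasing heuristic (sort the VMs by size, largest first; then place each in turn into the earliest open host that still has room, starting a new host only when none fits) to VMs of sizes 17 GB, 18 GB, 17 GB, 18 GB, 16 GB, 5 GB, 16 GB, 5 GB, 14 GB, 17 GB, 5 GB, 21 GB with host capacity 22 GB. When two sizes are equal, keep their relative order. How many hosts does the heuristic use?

Sorted descending: 21, 18, 18, 17, 17, 17, 16, 16, 14, 5, 5, 5.
  21 → host 1 (new)  [load 21/22]
  18 → host 2 (new)  [load 18/22]
  18 → host 3 (new)  [load 18/22]
  17 → host 4 (new)  [load 17/22]
  17 → host 5 (new)  [load 17/22]
  17 → host 6 (new)  [load 17/22]
  16 → host 7 (new)  [load 16/22]
  16 → host 8 (new)  [load 16/22]
  14 → host 9 (new)  [load 14/22]
  5 → host 4  [load 22/22]
  5 → host 5  [load 22/22]
  5 → host 6  [load 22/22]
9 hosts opened.

9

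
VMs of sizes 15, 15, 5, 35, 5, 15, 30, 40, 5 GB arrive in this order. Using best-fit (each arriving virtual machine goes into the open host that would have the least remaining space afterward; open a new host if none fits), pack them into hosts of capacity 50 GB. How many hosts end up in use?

4

  15 → host 1 (new)  [load 15/50]
  15 → host 1  [load 30/50]
  5 → host 1  [load 35/50]
  35 → host 2 (new)  [load 35/50]
  5 → host 1  [load 40/50]
  15 → host 2  [load 50/50]
  30 → host 3 (new)  [load 30/50]
  40 → host 4 (new)  [load 40/50]
  5 → host 1  [load 45/50]
4 hosts opened.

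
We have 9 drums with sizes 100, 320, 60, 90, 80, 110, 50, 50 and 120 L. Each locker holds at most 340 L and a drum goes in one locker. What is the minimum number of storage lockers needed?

3

Total = 320 + 120 + 110 + 100 + 90 + 80 + 60 + 50 + 50 = 980 L.
Lower bound: ⌈980/340⌉ = 3 storage lockers.
A packing using 3 storage lockers:
  locker 1: 320 = 320
  locker 2: 120 + 110 + 100 = 330
  locker 3: 90 + 80 + 60 + 50 + 50 = 330
This matches the lower bound, so 3 is optimal.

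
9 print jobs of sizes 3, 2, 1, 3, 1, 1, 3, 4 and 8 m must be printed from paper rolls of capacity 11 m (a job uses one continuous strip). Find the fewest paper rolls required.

3

Total = 8 + 4 + 3 + 3 + 3 + 2 + 1 + 1 + 1 = 26 m.
Lower bound: ⌈26/11⌉ = 3 paper rolls.
A packing using 3 paper rolls:
  roll 1: 8 + 3 = 11
  roll 2: 4 + 3 + 3 + 1 = 11
  roll 3: 2 + 1 + 1 = 4
This matches the lower bound, so 3 is optimal.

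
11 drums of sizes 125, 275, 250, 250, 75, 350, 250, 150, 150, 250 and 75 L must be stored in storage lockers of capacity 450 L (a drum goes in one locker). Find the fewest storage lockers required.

Total = 350 + 275 + 250 + 250 + 250 + 250 + 150 + 150 + 125 + 75 + 75 = 2200 L.
Lower bound: ⌈2200/450⌉ = 5 storage lockers.
Also, 6 drums each exceed 225 L, and no two of those can share a locker, so at least 6 storage lockers are needed.
A packing using 6 storage lockers:
  locker 1: 350 + 75 = 425
  locker 2: 275 + 150 = 425
  locker 3: 250 + 150 = 400
  locker 4: 250 + 125 + 75 = 450
  locker 5: 250 = 250
  locker 6: 250 = 250
This matches the lower bound, so 6 is optimal.

6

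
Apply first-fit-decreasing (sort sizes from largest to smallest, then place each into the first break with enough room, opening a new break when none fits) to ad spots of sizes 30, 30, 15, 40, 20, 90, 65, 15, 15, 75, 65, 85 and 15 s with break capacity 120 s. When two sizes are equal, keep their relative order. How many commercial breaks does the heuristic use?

Sorted descending: 90, 85, 75, 65, 65, 40, 30, 30, 20, 15, 15, 15, 15.
  90 → break 1 (new)  [load 90/120]
  85 → break 2 (new)  [load 85/120]
  75 → break 3 (new)  [load 75/120]
  65 → break 4 (new)  [load 65/120]
  65 → break 5 (new)  [load 65/120]
  40 → break 3  [load 115/120]
  30 → break 1  [load 120/120]
  30 → break 2  [load 115/120]
  20 → break 4  [load 85/120]
  15 → break 4  [load 100/120]
  15 → break 4  [load 115/120]
  15 → break 5  [load 80/120]
  15 → break 5  [load 95/120]
5 commercial breaks opened.

5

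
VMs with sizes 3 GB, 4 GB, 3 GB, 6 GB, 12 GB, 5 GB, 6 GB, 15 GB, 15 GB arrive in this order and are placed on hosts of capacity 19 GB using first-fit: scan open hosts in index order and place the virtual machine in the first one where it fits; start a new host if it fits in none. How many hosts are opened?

  3 → host 1 (new)  [load 3/19]
  4 → host 1  [load 7/19]
  3 → host 1  [load 10/19]
  6 → host 1  [load 16/19]
  12 → host 2 (new)  [load 12/19]
  5 → host 2  [load 17/19]
  6 → host 3 (new)  [load 6/19]
  15 → host 4 (new)  [load 15/19]
  15 → host 5 (new)  [load 15/19]
5 hosts opened.

5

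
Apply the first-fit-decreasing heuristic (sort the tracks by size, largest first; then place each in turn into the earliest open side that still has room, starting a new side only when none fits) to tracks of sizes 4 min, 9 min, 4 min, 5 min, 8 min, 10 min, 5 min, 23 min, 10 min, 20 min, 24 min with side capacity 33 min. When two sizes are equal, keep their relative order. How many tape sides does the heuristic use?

4

Sorted descending: 24, 23, 20, 10, 10, 9, 8, 5, 5, 4, 4.
  24 → side 1 (new)  [load 24/33]
  23 → side 2 (new)  [load 23/33]
  20 → side 3 (new)  [load 20/33]
  10 → side 2  [load 33/33]
  10 → side 3  [load 30/33]
  9 → side 1  [load 33/33]
  8 → side 4 (new)  [load 8/33]
  5 → side 4  [load 13/33]
  5 → side 4  [load 18/33]
  4 → side 4  [load 22/33]
  4 → side 4  [load 26/33]
4 tape sides opened.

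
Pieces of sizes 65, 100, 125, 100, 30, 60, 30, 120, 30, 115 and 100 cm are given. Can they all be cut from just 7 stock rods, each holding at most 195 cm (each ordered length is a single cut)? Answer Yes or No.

Yes

A valid assignment using 6 stock rods:
  stock rod 1: 125 + 65 = 190
  stock rod 2: 120 + 60 = 180
  stock rod 3: 115 + 30 + 30 = 175
  stock rod 4: 100 + 30 = 130
  stock rod 5: 100 = 100
  stock rod 6: 100 = 100
That uses only 6 ≤ 7, so 7 stock rods are enough.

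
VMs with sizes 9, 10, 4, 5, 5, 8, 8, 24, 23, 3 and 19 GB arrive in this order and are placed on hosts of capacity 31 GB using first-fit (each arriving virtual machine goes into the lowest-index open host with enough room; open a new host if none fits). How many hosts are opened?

  9 → host 1 (new)  [load 9/31]
  10 → host 1  [load 19/31]
  4 → host 1  [load 23/31]
  5 → host 1  [load 28/31]
  5 → host 2 (new)  [load 5/31]
  8 → host 2  [load 13/31]
  8 → host 2  [load 21/31]
  24 → host 3 (new)  [load 24/31]
  23 → host 4 (new)  [load 23/31]
  3 → host 1  [load 31/31]
  19 → host 5 (new)  [load 19/31]
5 hosts opened.

5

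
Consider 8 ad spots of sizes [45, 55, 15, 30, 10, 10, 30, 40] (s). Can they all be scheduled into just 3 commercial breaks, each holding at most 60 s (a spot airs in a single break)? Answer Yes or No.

Total = 235 s; ⌈235/60⌉ = 4.
At least 4 commercial breaks are required, but only 3 are allowed.

No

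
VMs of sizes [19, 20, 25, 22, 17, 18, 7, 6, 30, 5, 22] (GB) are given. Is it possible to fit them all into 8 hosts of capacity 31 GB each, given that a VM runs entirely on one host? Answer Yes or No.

Yes

A valid assignment using 8 hosts:
  host 1: 30 = 30
  host 2: 25 + 6 = 31
  host 3: 22 + 7 = 29
  host 4: 22 + 5 = 27
  host 5: 20 = 20
  host 6: 19 = 19
  host 7: 18 = 18
  host 8: 17 = 17
Every load is within 31 GB, so 8 hosts suffice.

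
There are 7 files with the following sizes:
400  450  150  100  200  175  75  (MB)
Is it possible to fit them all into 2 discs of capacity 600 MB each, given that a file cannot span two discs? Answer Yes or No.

Total = 1550 MB; ⌈1550/600⌉ = 3.
At least 3 discs are required, but only 2 are allowed.

No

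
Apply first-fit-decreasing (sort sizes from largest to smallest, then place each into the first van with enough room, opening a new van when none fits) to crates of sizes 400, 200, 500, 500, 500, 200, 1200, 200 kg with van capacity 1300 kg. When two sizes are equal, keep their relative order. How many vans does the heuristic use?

Sorted descending: 1200, 500, 500, 500, 400, 200, 200, 200.
  1200 → van 1 (new)  [load 1200/1300]
  500 → van 2 (new)  [load 500/1300]
  500 → van 2  [load 1000/1300]
  500 → van 3 (new)  [load 500/1300]
  400 → van 3  [load 900/1300]
  200 → van 2  [load 1200/1300]
  200 → van 3  [load 1100/1300]
  200 → van 3  [load 1300/1300]
3 vans opened.

3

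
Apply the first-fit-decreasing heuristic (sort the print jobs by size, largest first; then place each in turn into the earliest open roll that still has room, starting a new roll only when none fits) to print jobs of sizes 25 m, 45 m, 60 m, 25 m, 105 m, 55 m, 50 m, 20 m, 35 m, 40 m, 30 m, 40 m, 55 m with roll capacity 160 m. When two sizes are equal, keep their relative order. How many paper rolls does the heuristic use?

4

Sorted descending: 105, 60, 55, 55, 50, 45, 40, 40, 35, 30, 25, 25, 20.
  105 → roll 1 (new)  [load 105/160]
  60 → roll 2 (new)  [load 60/160]
  55 → roll 1  [load 160/160]
  55 → roll 2  [load 115/160]
  50 → roll 3 (new)  [load 50/160]
  45 → roll 2  [load 160/160]
  40 → roll 3  [load 90/160]
  40 → roll 3  [load 130/160]
  35 → roll 4 (new)  [load 35/160]
  30 → roll 3  [load 160/160]
  25 → roll 4  [load 60/160]
  25 → roll 4  [load 85/160]
  20 → roll 4  [load 105/160]
4 paper rolls opened.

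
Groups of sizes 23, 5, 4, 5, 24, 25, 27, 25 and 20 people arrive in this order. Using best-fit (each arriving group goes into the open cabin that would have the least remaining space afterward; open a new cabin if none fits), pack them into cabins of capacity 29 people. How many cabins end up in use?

6

  23 → cabin 1 (new)  [load 23/29]
  5 → cabin 1  [load 28/29]
  4 → cabin 2 (new)  [load 4/29]
  5 → cabin 2  [load 9/29]
  24 → cabin 3 (new)  [load 24/29]
  25 → cabin 4 (new)  [load 25/29]
  27 → cabin 5 (new)  [load 27/29]
  25 → cabin 6 (new)  [load 25/29]
  20 → cabin 2  [load 29/29]
6 cabins opened.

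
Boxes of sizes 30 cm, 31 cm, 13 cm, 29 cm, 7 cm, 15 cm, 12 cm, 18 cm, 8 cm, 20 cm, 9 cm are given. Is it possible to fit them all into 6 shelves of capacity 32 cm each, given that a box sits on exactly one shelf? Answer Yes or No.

No

Total = 192 cm; ⌈192/32⌉ = 6.
The bound of 6 does not rule out 6, but exhaustive search shows no assignment into 6 shelves of capacity 32 cm exists — the minimum is 7.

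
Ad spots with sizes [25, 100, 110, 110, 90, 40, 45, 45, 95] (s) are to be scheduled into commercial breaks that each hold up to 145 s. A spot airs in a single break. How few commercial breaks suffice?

Total = 110 + 110 + 100 + 95 + 90 + 45 + 45 + 40 + 25 = 660 s.
Lower bound: ⌈660/145⌉ = 5 commercial breaks.
A packing using 5 commercial breaks:
  break 1: 110 + 25 = 135
  break 2: 110 = 110
  break 3: 100 + 45 = 145
  break 4: 95 + 45 = 140
  break 5: 90 + 40 = 130
This matches the lower bound, so 5 is optimal.

5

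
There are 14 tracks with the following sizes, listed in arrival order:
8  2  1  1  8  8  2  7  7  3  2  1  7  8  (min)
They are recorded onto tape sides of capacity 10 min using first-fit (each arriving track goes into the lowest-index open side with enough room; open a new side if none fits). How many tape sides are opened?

  8 → side 1 (new)  [load 8/10]
  2 → side 1  [load 10/10]
  1 → side 2 (new)  [load 1/10]
  1 → side 2  [load 2/10]
  8 → side 2  [load 10/10]
  8 → side 3 (new)  [load 8/10]
  2 → side 3  [load 10/10]
  7 → side 4 (new)  [load 7/10]
  7 → side 5 (new)  [load 7/10]
  3 → side 4  [load 10/10]
  2 → side 5  [load 9/10]
  1 → side 5  [load 10/10]
  7 → side 6 (new)  [load 7/10]
  8 → side 7 (new)  [load 8/10]
7 tape sides opened.

7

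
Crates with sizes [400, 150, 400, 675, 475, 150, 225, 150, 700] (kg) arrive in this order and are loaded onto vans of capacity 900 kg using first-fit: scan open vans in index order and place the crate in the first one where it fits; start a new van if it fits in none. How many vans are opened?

4

  400 → van 1 (new)  [load 400/900]
  150 → van 1  [load 550/900]
  400 → van 2 (new)  [load 400/900]
  675 → van 3 (new)  [load 675/900]
  475 → van 2  [load 875/900]
  150 → van 1  [load 700/900]
  225 → van 3  [load 900/900]
  150 → van 1  [load 850/900]
  700 → van 4 (new)  [load 700/900]
4 vans opened.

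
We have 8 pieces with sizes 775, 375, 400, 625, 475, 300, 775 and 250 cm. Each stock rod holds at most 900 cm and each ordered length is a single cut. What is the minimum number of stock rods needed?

Total = 775 + 775 + 625 + 475 + 400 + 375 + 300 + 250 = 3975 cm.
Lower bound: ⌈3975/900⌉ = 5 stock rods.
A packing using 5 stock rods:
  stock rod 1: 775 = 775
  stock rod 2: 775 = 775
  stock rod 3: 625 + 250 = 875
  stock rod 4: 475 + 400 = 875
  stock rod 5: 375 + 300 = 675
This matches the lower bound, so 5 is optimal.

5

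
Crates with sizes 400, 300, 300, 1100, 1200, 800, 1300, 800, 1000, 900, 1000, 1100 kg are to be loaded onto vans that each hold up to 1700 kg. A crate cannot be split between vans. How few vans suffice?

8

Total = 1300 + 1200 + 1100 + 1100 + 1000 + 1000 + 900 + 800 + 800 + 400 + 300 + 300 = 10200 kg.
Lower bound: ⌈10200/1700⌉ = 6 vans.
Also, 7 crates each exceed 850 kg, and no two of those can share a van, so at least 7 vans are needed.
A packing using 8 vans:
  van 1: 1300 + 400 = 1700
  van 2: 1200 + 300 = 1500
  van 3: 1100 + 300 = 1400
  van 4: 1100 = 1100
  van 5: 1000 = 1000
  van 6: 1000 = 1000
  van 7: 900 + 800 = 1700
  van 8: 800 = 800
No arrangement into 7 vans stays within capacity, so 8 is optimal.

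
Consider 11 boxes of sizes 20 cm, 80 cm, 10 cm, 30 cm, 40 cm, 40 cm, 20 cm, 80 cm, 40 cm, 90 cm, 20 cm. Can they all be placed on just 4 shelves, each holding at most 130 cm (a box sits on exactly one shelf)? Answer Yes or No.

A valid assignment using 4 shelves:
  shelf 1: 90 + 40 = 130
  shelf 2: 80 + 40 + 10 = 130
  shelf 3: 80 + 40 = 120
  shelf 4: 30 + 20 + 20 + 20 = 90
Every load is within 130 cm, so 4 shelves suffice.

Yes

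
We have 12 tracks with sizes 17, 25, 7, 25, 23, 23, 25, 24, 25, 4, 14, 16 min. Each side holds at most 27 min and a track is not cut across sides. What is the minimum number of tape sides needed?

Total = 25 + 25 + 25 + 25 + 24 + 23 + 23 + 17 + 16 + 14 + 7 + 4 = 228 min.
Lower bound: ⌈228/27⌉ = 9 tape sides.
Also, 10 tracks each exceed 27/2 min, and no two of those can share a side, so at least 10 tape sides are needed.
A packing using 10 tape sides:
  side 1: 25 = 25
  side 2: 25 = 25
  side 3: 25 = 25
  side 4: 25 = 25
  side 5: 24 = 24
  side 6: 23 + 4 = 27
  side 7: 23 = 23
  side 8: 17 + 7 = 24
  side 9: 16 = 16
  side 10: 14 = 14
This matches the lower bound, so 10 is optimal.

10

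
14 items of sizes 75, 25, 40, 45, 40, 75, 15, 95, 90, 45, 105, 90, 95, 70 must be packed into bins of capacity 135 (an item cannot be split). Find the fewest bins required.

8

Total = 105 + 95 + 95 + 90 + 90 + 75 + 75 + 70 + 45 + 45 + 40 + 40 + 25 + 15 = 905.
Lower bound: ⌈905/135⌉ = 7 bins.
Also, 8 items each exceed 135/2, and no two of those can share a bin, so at least 8 bins are needed.
A packing using 8 bins:
  bin 1: 105 + 25 = 130
  bin 2: 95 + 40 = 135
  bin 3: 95 + 40 = 135
  bin 4: 90 + 45 = 135
  bin 5: 90 + 45 = 135
  bin 6: 75 + 15 = 90
  bin 7: 75 = 75
  bin 8: 70 = 70
This matches the lower bound, so 8 is optimal.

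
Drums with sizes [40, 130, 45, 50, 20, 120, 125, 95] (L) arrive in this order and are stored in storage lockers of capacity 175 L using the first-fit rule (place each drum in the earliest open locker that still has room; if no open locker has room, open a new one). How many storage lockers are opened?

5

  40 → locker 1 (new)  [load 40/175]
  130 → locker 1  [load 170/175]
  45 → locker 2 (new)  [load 45/175]
  50 → locker 2  [load 95/175]
  20 → locker 2  [load 115/175]
  120 → locker 3 (new)  [load 120/175]
  125 → locker 4 (new)  [load 125/175]
  95 → locker 5 (new)  [load 95/175]
5 storage lockers opened.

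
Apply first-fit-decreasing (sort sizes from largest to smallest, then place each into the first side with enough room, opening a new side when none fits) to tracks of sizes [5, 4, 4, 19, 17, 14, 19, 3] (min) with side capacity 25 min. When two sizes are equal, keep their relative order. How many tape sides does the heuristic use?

Sorted descending: 19, 19, 17, 14, 5, 4, 4, 3.
  19 → side 1 (new)  [load 19/25]
  19 → side 2 (new)  [load 19/25]
  17 → side 3 (new)  [load 17/25]
  14 → side 4 (new)  [load 14/25]
  5 → side 1  [load 24/25]
  4 → side 2  [load 23/25]
  4 → side 3  [load 21/25]
  3 → side 3  [load 24/25]
4 tape sides opened.

4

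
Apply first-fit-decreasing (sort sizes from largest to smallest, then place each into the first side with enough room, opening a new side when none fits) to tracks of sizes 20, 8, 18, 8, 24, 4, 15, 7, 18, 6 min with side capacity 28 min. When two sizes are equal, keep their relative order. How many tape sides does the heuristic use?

5

Sorted descending: 24, 20, 18, 18, 15, 8, 8, 7, 6, 4.
  24 → side 1 (new)  [load 24/28]
  20 → side 2 (new)  [load 20/28]
  18 → side 3 (new)  [load 18/28]
  18 → side 4 (new)  [load 18/28]
  15 → side 5 (new)  [load 15/28]
  8 → side 2  [load 28/28]
  8 → side 3  [load 26/28]
  7 → side 4  [load 25/28]
  6 → side 5  [load 21/28]
  4 → side 1  [load 28/28]
5 tape sides opened.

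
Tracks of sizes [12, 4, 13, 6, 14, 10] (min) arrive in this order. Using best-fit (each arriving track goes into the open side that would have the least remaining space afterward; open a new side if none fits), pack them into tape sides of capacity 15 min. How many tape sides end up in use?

5

  12 → side 1 (new)  [load 12/15]
  4 → side 2 (new)  [load 4/15]
  13 → side 3 (new)  [load 13/15]
  6 → side 2  [load 10/15]
  14 → side 4 (new)  [load 14/15]
  10 → side 5 (new)  [load 10/15]
5 tape sides opened.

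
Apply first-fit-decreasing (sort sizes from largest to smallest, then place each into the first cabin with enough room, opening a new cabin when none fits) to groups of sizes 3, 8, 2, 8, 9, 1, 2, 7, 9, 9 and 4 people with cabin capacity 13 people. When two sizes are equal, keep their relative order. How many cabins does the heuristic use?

6

Sorted descending: 9, 9, 9, 8, 8, 7, 4, 3, 2, 2, 1.
  9 → cabin 1 (new)  [load 9/13]
  9 → cabin 2 (new)  [load 9/13]
  9 → cabin 3 (new)  [load 9/13]
  8 → cabin 4 (new)  [load 8/13]
  8 → cabin 5 (new)  [load 8/13]
  7 → cabin 6 (new)  [load 7/13]
  4 → cabin 1  [load 13/13]
  3 → cabin 2  [load 12/13]
  2 → cabin 3  [load 11/13]
  2 → cabin 3  [load 13/13]
  1 → cabin 2  [load 13/13]
6 cabins opened.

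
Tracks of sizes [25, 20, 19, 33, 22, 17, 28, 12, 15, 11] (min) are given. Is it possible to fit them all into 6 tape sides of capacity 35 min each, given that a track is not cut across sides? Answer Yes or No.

Total = 202 min; ⌈202/35⌉ = 6.
The bound of 6 does not rule out 6, but exhaustive search shows no assignment into 6 tape sides of capacity 35 min exists — the minimum is 7.

No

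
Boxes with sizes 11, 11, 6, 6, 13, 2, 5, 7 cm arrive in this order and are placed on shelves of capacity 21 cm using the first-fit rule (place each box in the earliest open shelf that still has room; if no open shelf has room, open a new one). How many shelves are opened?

  11 → shelf 1 (new)  [load 11/21]
  11 → shelf 2 (new)  [load 11/21]
  6 → shelf 1  [load 17/21]
  6 → shelf 2  [load 17/21]
  13 → shelf 3 (new)  [load 13/21]
  2 → shelf 1  [load 19/21]
  5 → shelf 3  [load 18/21]
  7 → shelf 4 (new)  [load 7/21]
4 shelves opened.

4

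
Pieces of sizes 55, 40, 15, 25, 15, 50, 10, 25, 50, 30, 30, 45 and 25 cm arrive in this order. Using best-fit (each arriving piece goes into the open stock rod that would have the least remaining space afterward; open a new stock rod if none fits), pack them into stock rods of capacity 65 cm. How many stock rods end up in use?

  55 → stock rod 1 (new)  [load 55/65]
  40 → stock rod 2 (new)  [load 40/65]
  15 → stock rod 2  [load 55/65]
  25 → stock rod 3 (new)  [load 25/65]
  15 → stock rod 3  [load 40/65]
  50 → stock rod 4 (new)  [load 50/65]
  10 → stock rod 1  [load 65/65]
  25 → stock rod 3  [load 65/65]
  50 → stock rod 5 (new)  [load 50/65]
  30 → stock rod 6 (new)  [load 30/65]
  30 → stock rod 6  [load 60/65]
  45 → stock rod 7 (new)  [load 45/65]
  25 → stock rod 8 (new)  [load 25/65]
8 stock rods opened.

8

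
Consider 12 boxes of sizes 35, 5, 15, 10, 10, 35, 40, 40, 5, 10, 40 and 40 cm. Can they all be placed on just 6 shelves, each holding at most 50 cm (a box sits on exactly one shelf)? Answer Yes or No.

A valid assignment using 6 shelves:
  shelf 1: 40 + 10 = 50
  shelf 2: 40 + 10 = 50
  shelf 3: 40 + 10 = 50
  shelf 4: 40 + 5 + 5 = 50
  shelf 5: 35 + 15 = 50
  shelf 6: 35 = 35
Every load is within 50 cm, so 6 shelves suffice.

Yes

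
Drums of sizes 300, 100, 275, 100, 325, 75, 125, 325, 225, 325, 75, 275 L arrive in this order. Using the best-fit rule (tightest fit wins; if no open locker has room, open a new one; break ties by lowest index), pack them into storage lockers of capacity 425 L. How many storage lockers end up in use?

7

  300 → locker 1 (new)  [load 300/425]
  100 → locker 1  [load 400/425]
  275 → locker 2 (new)  [load 275/425]
  100 → locker 2  [load 375/425]
  325 → locker 3 (new)  [load 325/425]
  75 → locker 3  [load 400/425]
  125 → locker 4 (new)  [load 125/425]
  325 → locker 5 (new)  [load 325/425]
  225 → locker 4  [load 350/425]
  325 → locker 6 (new)  [load 325/425]
  75 → locker 4  [load 425/425]
  275 → locker 7 (new)  [load 275/425]
7 storage lockers opened.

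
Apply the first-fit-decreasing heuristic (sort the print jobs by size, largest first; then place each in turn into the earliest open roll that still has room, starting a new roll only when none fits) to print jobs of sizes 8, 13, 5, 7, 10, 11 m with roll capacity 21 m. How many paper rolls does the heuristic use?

3

Sorted descending: 13, 11, 10, 8, 7, 5.
  13 → roll 1 (new)  [load 13/21]
  11 → roll 2 (new)  [load 11/21]
  10 → roll 2  [load 21/21]
  8 → roll 1  [load 21/21]
  7 → roll 3 (new)  [load 7/21]
  5 → roll 3  [load 12/21]
3 paper rolls opened.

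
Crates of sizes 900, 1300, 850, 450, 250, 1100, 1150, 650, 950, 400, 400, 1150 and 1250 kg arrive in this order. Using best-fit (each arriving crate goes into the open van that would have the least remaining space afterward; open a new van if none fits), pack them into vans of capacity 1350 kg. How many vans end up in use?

9

  900 → van 1 (new)  [load 900/1350]
  1300 → van 2 (new)  [load 1300/1350]
  850 → van 3 (new)  [load 850/1350]
  450 → van 1  [load 1350/1350]
  250 → van 3  [load 1100/1350]
  1100 → van 4 (new)  [load 1100/1350]
  1150 → van 5 (new)  [load 1150/1350]
  650 → van 6 (new)  [load 650/1350]
  950 → van 7 (new)  [load 950/1350]
  400 → van 7  [load 1350/1350]
  400 → van 6  [load 1050/1350]
  1150 → van 8 (new)  [load 1150/1350]
  1250 → van 9 (new)  [load 1250/1350]
9 vans opened.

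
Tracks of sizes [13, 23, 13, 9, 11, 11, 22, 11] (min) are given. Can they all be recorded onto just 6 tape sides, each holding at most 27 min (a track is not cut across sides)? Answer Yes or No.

Yes

A valid assignment using 5 tape sides:
  side 1: 23 = 23
  side 2: 22 = 22
  side 3: 13 + 13 = 26
  side 4: 11 + 11 = 22
  side 5: 11 + 9 = 20
That uses only 5 ≤ 6, so 6 tape sides are enough.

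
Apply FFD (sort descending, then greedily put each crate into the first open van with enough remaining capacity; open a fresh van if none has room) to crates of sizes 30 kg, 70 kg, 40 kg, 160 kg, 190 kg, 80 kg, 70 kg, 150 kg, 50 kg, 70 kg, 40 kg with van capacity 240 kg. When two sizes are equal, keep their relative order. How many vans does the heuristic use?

5

Sorted descending: 190, 160, 150, 80, 70, 70, 70, 50, 40, 40, 30.
  190 → van 1 (new)  [load 190/240]
  160 → van 2 (new)  [load 160/240]
  150 → van 3 (new)  [load 150/240]
  80 → van 2  [load 240/240]
  70 → van 3  [load 220/240]
  70 → van 4 (new)  [load 70/240]
  70 → van 4  [load 140/240]
  50 → van 1  [load 240/240]
  40 → van 4  [load 180/240]
  40 → van 4  [load 220/240]
  30 → van 5 (new)  [load 30/240]
5 vans opened.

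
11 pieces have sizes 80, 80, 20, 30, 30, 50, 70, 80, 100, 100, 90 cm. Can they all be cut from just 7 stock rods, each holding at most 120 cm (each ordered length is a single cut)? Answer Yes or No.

A valid assignment using 7 stock rods:
  stock rod 1: 100 + 20 = 120
  stock rod 2: 100 = 100
  stock rod 3: 90 + 30 = 120
  stock rod 4: 80 + 30 = 110
  stock rod 5: 80 = 80
  stock rod 6: 80 = 80
  stock rod 7: 70 + 50 = 120
Every load is within 120 cm, so 7 stock rods suffice.

Yes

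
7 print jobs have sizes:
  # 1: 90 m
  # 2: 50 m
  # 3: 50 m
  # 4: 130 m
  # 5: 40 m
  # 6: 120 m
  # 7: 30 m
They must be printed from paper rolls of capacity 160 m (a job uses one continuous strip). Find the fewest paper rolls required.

4

Total = 130 + 120 + 90 + 50 + 50 + 40 + 30 = 510 m.
Lower bound: ⌈510/160⌉ = 4 paper rolls.
A packing using 4 paper rolls:
  roll 1: 130 + 30 = 160
  roll 2: 120 + 40 = 160
  roll 3: 90 + 50 = 140
  roll 4: 50 = 50
This matches the lower bound, so 4 is optimal.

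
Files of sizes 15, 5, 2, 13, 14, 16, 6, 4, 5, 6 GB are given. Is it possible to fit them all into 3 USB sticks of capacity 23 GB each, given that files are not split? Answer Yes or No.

Total = 86 GB; ⌈86/23⌉ = 4.
At least 4 USB sticks are required, but only 3 are allowed.

No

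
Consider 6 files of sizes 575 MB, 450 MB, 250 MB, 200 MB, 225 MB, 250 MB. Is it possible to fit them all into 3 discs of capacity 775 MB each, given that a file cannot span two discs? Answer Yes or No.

Yes

A valid assignment using 3 discs:
  disc 1: 575 + 200 = 775
  disc 2: 450 + 250 = 700
  disc 3: 250 + 225 = 475
Every load is within 775 MB, so 3 discs suffice.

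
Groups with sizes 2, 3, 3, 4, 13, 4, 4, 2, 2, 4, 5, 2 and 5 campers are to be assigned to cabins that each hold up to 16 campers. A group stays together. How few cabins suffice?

Total = 13 + 5 + 5 + 4 + 4 + 4 + 4 + 3 + 3 + 2 + 2 + 2 + 2 = 53 campers.
Lower bound: ⌈53/16⌉ = 4 cabins.
A packing using 4 cabins:
  cabin 1: 13 + 3 = 16
  cabin 2: 5 + 5 + 4 + 2 = 16
  cabin 3: 4 + 4 + 4 + 3 = 15
  cabin 4: 2 + 2 + 2 = 6
This matches the lower bound, so 4 is optimal.

4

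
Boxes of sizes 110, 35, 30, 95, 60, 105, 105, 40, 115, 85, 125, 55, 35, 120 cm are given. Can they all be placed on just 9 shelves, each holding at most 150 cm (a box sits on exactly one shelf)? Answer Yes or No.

A valid assignment using 8 shelves:
  shelf 1: 125 = 125
  shelf 2: 120 + 30 = 150
  shelf 3: 115 + 35 = 150
  shelf 4: 110 + 40 = 150
  shelf 5: 105 + 35 = 140
  shelf 6: 105 = 105
  shelf 7: 95 + 55 = 150
  shelf 8: 85 + 60 = 145
That uses only 8 ≤ 9, so 9 shelves are enough.

Yes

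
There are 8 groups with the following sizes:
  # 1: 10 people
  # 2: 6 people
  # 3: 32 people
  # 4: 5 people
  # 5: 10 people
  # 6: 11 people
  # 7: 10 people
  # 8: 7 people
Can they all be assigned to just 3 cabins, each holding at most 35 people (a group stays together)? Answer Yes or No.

Yes

A valid assignment using 3 cabins:
  cabin 1: 32 = 32
  cabin 2: 11 + 10 + 10 = 31
  cabin 3: 10 + 7 + 6 + 5 = 28
Every load is within 35 people, so 3 cabins suffice.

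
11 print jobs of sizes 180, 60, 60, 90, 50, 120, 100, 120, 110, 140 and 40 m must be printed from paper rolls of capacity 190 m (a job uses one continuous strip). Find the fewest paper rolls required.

6

Total = 180 + 140 + 120 + 120 + 110 + 100 + 90 + 60 + 60 + 50 + 40 = 1070 m.
Lower bound: ⌈1070/190⌉ = 6 paper rolls.
A packing using 6 paper rolls:
  roll 1: 180 = 180
  roll 2: 140 + 50 = 190
  roll 3: 120 + 60 = 180
  roll 4: 120 + 60 = 180
  roll 5: 110 + 40 = 150
  roll 6: 100 + 90 = 190
This matches the lower bound, so 6 is optimal.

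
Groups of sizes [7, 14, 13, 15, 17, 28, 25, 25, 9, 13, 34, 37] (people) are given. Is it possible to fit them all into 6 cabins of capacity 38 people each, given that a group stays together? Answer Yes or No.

Total = 237 people; ⌈237/38⌉ = 7.
At least 7 cabins are required, but only 6 are allowed.

No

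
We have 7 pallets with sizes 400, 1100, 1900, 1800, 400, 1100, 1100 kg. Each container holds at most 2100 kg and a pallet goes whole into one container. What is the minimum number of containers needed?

5

Total = 1900 + 1800 + 1100 + 1100 + 1100 + 400 + 400 = 7800 kg.
Lower bound: ⌈7800/2100⌉ = 4 containers.
Also, 5 pallets each exceed 1050 kg, and no two of those can share a container, so at least 5 containers are needed.
A packing using 5 containers:
  container 1: 1900 = 1900
  container 2: 1800 = 1800
  container 3: 1100 + 400 + 400 = 1900
  container 4: 1100 = 1100
  container 5: 1100 = 1100
This matches the lower bound, so 5 is optimal.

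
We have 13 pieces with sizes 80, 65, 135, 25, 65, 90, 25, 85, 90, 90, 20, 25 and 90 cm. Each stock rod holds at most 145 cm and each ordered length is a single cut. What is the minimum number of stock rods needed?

Total = 135 + 90 + 90 + 90 + 90 + 85 + 80 + 65 + 65 + 25 + 25 + 25 + 20 = 885 cm.
Lower bound: ⌈885/145⌉ = 7 stock rods.
A packing using 8 stock rods:
  stock rod 1: 135 = 135
  stock rod 2: 90 + 25 + 25 = 140
  stock rod 3: 90 + 25 + 20 = 135
  stock rod 4: 90 = 90
  stock rod 5: 90 = 90
  stock rod 6: 85 = 85
  stock rod 7: 80 + 65 = 145
  stock rod 8: 65 = 65
No arrangement into 7 stock rods stays within capacity, so 8 is optimal.

8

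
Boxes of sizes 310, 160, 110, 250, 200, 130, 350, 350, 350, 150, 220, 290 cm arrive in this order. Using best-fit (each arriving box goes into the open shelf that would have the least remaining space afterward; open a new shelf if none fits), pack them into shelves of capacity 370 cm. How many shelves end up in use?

9

  310 → shelf 1 (new)  [load 310/370]
  160 → shelf 2 (new)  [load 160/370]
  110 → shelf 2  [load 270/370]
  250 → shelf 3 (new)  [load 250/370]
  200 → shelf 4 (new)  [load 200/370]
  130 → shelf 4  [load 330/370]
  350 → shelf 5 (new)  [load 350/370]
  350 → shelf 6 (new)  [load 350/370]
  350 → shelf 7 (new)  [load 350/370]
  150 → shelf 8 (new)  [load 150/370]
  220 → shelf 8  [load 370/370]
  290 → shelf 9 (new)  [load 290/370]
9 shelves opened.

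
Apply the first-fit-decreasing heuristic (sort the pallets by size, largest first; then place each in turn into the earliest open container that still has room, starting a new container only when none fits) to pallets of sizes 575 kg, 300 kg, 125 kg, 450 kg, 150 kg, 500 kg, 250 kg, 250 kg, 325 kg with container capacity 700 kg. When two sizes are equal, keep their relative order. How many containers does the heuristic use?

5

Sorted descending: 575, 500, 450, 325, 300, 250, 250, 150, 125.
  575 → container 1 (new)  [load 575/700]
  500 → container 2 (new)  [load 500/700]
  450 → container 3 (new)  [load 450/700]
  325 → container 4 (new)  [load 325/700]
  300 → container 4  [load 625/700]
  250 → container 3  [load 700/700]
  250 → container 5 (new)  [load 250/700]
  150 → container 2  [load 650/700]
  125 → container 1  [load 700/700]
5 containers opened.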